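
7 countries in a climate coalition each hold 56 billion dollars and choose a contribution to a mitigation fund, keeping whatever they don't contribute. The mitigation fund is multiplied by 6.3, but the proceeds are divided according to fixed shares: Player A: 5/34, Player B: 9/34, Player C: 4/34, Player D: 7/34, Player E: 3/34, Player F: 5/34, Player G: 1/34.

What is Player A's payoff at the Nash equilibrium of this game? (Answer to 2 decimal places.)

159.76 billion dollars

Each unit j contributes comes back to j as 6.3 × (j's share), so j prefers to contribute only if that share exceeds 1/6.3 = 0.1587; otherwise keeping the unit dominates.
Player B and Player D are above the threshold, contributing 56 each; the remaining 5 contribute 0. Total contributed: 112.
Player A keeps 56 and receives 6.3 × 112 × 5/34 = 103.76 from the mitigation fund, for a payoff of 159.76.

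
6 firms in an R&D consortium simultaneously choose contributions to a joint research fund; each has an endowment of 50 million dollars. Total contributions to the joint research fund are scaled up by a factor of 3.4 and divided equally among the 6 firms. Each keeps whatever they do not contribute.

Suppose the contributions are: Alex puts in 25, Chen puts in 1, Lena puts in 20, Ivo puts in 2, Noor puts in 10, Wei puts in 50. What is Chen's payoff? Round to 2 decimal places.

Total contributed: 25 + 1 + 20 + 2 + 10 + 50 = 108.
Each receives 3.4 × 108 / 6 = 61.20 from the joint research fund.
Chen keeps 50 − 1 = 49, so Chen's payoff is 49 + 61.20 = 110.20.

110.20 million dollars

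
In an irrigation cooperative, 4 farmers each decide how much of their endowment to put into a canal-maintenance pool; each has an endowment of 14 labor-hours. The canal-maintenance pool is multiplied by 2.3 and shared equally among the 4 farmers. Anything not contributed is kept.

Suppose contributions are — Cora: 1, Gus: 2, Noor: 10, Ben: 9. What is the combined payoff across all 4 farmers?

84.60 labor-hours

Total contributed: 1 + 2 + 10 + 9 = 22; total kept: 4 × 14 − 22 = 34.
The canal-maintenance pool pays out 2.3 × 22 = 50.60 in aggregate.
Group total = 34 + 50.60 = 84.60.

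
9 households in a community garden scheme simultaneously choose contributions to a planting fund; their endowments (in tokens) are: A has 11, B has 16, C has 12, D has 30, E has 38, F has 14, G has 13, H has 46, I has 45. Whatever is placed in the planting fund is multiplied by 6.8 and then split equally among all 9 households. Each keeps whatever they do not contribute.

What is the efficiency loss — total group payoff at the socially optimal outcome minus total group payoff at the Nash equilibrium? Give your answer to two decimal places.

1305.00 tokens

The private return per contributed unit is 6.8/9 = 0.7556 < 1 for every player regardless of endowment, so the Nash equilibrium is zero contribution and the group total is Σ E_j = 11 + 16 + 12 + 30 + 38 + 14 + 13 + 46 + 45 = 225.
Each contributed unit returns 6.800 to the group, so the social optimum is full contribution by everyone: group total = 6.800 × 225 = 1530.00.
Efficiency loss = (6.800 − 1) × 225 = 1305.00.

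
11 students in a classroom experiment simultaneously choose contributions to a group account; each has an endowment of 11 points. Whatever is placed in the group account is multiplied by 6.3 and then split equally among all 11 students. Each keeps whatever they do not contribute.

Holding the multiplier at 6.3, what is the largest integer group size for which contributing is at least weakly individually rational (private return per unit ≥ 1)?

6

Private return per unit is 6.3/(group size), which is ≥ 1 whenever the group size is ≤ 6.3.
The largest such integer is 6.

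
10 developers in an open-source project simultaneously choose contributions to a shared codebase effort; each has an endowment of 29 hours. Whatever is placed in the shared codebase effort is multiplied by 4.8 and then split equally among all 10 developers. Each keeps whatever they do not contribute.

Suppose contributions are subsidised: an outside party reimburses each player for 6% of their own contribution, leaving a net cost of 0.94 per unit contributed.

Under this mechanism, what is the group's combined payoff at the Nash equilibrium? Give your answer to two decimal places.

The effective private return is (4.8/10) / 0.94 = 0.5106, which is still under 1, so the mechanism doesn't change anyone's dominant strategy: zero contribution.
At the Nash equilibrium no one contributes; group total payoff = 10 × 29 = 290.

290.00 hours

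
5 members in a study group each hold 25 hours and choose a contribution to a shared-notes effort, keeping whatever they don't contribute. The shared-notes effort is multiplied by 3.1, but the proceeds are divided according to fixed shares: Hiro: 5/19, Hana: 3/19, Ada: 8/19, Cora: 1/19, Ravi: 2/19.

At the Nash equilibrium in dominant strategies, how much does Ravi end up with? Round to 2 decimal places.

33.16 hours

Player j's private return per contributed unit is 3.1 × (j's share). Contributing is weakly dominant for j when that share is at least 1/3.1 = 0.3226, and contributing 0 is dominant otherwise.
Only Ada (8/19) clears that bar, contributing 25; the remaining 4 contribute 0. Total contributed: 25.
Ravi keeps 25 and receives 3.1 × 25 × 2/19 = 8.16 from the shared-notes effort, for a payoff of 33.16.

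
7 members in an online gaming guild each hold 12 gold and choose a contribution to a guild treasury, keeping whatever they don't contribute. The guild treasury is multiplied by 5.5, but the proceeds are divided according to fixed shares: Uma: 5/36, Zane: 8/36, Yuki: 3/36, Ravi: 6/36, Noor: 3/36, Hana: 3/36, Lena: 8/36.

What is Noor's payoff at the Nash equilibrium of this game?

For player j, contributing a unit is worthwhile iff 5.5 × (j's share) ≥ 1, i.e. iff j's share is at least 0.1818.
Zane and Lena are above the threshold, contributing 12 each; the remaining 5 contribute 0. Total contributed: 24.
Noor keeps 12 and receives 5.5 × 24 × 3/36 = 11.00 from the guild treasury, for a payoff of 23.00.

23.00 gold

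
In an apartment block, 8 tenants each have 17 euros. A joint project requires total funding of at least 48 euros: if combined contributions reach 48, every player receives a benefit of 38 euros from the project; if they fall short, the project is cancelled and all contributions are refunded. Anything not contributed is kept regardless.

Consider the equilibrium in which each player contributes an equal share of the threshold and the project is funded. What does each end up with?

Equal share of the threshold: 48/8 = 6.
At this profile no one gains by cutting their contribution: any cut drops the total below 48, the project is cancelled, contributions are refunded, and the deviator ends with 17, which is less than 17 − 6 + 38 = 49. Contributing more than 6 just wastes the excess. So contributing exactly 6 is a best response.
Each player's payoff: 17 − 6 + 38 = 49.

49 euros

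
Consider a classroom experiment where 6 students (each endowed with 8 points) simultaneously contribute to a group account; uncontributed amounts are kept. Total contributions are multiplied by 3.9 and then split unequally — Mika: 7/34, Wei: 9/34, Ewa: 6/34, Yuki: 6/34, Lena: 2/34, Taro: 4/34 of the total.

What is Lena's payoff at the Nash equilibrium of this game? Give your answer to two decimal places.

9.84 points

A player with share s gets back 3.9·s per unit contributed, so full contribution is dominant for anyone with s > 1/3.9 = 0.2564 and zero contribution is dominant for anyone below.
Wei alone (share 9/34) is above the threshold, contributing 8; the remaining 5 contribute 0. Total contributed: 8.
Lena keeps 8 and receives 3.9 × 8 × 2/34 = 1.84 from the group account, for a payoff of 9.84.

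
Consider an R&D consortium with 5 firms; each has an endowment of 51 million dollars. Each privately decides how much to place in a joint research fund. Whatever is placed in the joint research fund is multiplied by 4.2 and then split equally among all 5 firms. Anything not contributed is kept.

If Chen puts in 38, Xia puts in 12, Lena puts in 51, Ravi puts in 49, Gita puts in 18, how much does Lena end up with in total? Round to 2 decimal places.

141.12 million dollars

Total contributed: 38 + 12 + 51 + 49 + 18 = 168.
Each receives 4.2 × 168 / 5 = 141.12 from the joint research fund.
Lena keeps 51 − 51 = 0, so Lena's payoff is 0 + 141.12 = 141.12.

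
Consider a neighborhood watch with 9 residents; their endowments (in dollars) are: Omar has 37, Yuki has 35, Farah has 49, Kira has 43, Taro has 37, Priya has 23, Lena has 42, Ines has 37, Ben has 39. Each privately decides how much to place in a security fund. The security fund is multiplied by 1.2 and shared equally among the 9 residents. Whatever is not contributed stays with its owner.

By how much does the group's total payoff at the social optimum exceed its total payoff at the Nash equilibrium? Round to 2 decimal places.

68.40 dollars

The private return per contributed unit is 1.2/9 = 0.1333 < 1 for every player regardless of endowment, so the Nash equilibrium is zero contribution and the group total is Σ E_j = 37 + 35 + 49 + 43 + 37 + 23 + 42 + 37 + 39 = 342.
Each contributed unit returns 1.200 to the group, so the social optimum is full contribution by everyone: group total = 1.200 × 342 = 410.40.
Efficiency loss = (1.200 − 1) × 342 = 68.40.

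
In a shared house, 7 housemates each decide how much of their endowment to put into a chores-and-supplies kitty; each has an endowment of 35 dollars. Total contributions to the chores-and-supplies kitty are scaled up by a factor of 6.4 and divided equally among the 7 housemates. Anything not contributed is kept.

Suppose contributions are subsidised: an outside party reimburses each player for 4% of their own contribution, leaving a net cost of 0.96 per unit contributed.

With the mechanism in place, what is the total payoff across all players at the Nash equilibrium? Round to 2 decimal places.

245.00 dollars

The effective private return is (6.4/7) / 0.96 = 0.9524, which is still under 1, so the mechanism doesn't change anyone's dominant strategy: zero contribution.
At the Nash equilibrium no one contributes; group total payoff = 7 × 35 = 245.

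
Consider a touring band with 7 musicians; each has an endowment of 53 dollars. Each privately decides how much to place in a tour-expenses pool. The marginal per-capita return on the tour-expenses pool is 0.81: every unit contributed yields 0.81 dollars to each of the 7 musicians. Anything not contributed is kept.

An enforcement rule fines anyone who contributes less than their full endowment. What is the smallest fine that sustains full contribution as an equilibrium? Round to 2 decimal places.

10.07 dollars

Given the others contribute fully, the best deviation is to contribute 0 (any partial contribution still incurs the fine and gives up units whose private return 0.81 is below 1).
Deviating from 53 to 0 saves 53 dollars but forfeits the deviator's share of the drop in the tour-expenses pool: 0.81 × 53 = 42.93.
So the deviation gain is 53 − 42.93 = 10.07, and the fine must be at least 10.07 dollars to wipe it out.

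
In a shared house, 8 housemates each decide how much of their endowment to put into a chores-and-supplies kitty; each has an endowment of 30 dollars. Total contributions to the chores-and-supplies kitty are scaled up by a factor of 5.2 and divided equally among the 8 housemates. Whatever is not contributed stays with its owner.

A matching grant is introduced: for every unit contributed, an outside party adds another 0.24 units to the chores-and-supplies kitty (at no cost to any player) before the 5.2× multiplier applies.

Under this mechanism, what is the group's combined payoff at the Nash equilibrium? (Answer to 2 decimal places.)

240.00 dollars

With the mechanism, a contributed unit returns 5.2 × 1.24 / 8 = 0.8060 per unit of net cost — still below 1 — so contributing 0 remains dominant for every player.
At the Nash equilibrium no one contributes; group total payoff = 8 × 30 = 240.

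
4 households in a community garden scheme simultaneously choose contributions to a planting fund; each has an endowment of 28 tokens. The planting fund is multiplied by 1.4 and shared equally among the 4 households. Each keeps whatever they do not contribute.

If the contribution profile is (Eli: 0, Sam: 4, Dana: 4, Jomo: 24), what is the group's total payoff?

Total contributed: 0 + 4 + 4 + 24 = 32; total kept: 4 × 28 − 32 = 80.
The planting fund pays out 1.4 × 32 = 44.80 in aggregate.
Group total = 80 + 44.80 = 124.80.

124.80 tokens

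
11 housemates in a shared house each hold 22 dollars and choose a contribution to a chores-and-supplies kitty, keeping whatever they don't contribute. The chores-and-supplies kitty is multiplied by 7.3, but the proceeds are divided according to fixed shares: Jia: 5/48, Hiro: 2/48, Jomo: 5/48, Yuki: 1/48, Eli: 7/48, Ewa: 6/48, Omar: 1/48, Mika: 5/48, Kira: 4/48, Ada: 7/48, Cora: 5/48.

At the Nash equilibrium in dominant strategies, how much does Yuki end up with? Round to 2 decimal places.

Each unit j contributes comes back to j as 7.3 × (j's share), so j prefers to contribute only if that share exceeds 1/7.3 = 0.1370; otherwise keeping the unit dominates.
Eli and Ada are above the threshold, contributing 22 each; the remaining 9 contribute 0. Total contributed: 44.
Yuki keeps 22 and receives 7.3 × 44 × 1/48 = 6.69 from the chores-and-supplies kitty, for a payoff of 28.69.

28.69 dollars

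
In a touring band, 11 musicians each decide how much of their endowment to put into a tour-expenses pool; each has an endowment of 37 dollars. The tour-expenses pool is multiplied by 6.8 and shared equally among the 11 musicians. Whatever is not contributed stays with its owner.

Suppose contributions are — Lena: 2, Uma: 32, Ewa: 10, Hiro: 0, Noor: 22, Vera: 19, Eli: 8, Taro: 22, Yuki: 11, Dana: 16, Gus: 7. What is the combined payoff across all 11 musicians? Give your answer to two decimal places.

Total contributed: 2 + 32 + 10 + 0 + 22 + 19 + 8 + 22 + 11 + 16 + 7 = 149; total kept: 11 × 37 − 149 = 258.
The tour-expenses pool pays out 6.8 × 149 = 1013.20 in aggregate.
Group total = 258 + 1013.20 = 1271.20.

1271.20 dollars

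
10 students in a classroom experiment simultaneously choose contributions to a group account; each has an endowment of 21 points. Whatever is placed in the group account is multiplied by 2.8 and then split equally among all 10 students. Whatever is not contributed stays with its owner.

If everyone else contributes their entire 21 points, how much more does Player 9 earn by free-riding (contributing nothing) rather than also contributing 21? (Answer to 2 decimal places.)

Switching from a contribution of 21 to 0 lets Player 9 keep an extra 21 points, but lowers the group account by 21, which costs Player 9 their own share of that drop: 2.8/10 × 21 = 5.88.
Net gain = 21 − 5.88 = 15.12. The private return per contributed unit (0.2800) is below 1, so free-riding is indeed the best response regardless of what the others do.

15.12 points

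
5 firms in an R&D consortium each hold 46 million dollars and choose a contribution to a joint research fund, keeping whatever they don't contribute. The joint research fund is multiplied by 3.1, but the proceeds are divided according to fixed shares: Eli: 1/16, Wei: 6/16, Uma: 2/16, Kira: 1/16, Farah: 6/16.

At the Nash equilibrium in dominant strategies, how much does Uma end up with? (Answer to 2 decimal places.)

For player j, contributing a unit is worthwhile iff 3.1 × (j's share) ≥ 1, i.e. iff j's share is at least 0.3226.
The shares above 0.3226 belong to Wei and Farah, contributing 46 each; the remaining 3 contribute 0. Total contributed: 92.
Uma keeps 46 and receives 3.1 × 92 × 2/16 = 35.65 from the joint research fund, for a payoff of 81.65.

81.65 million dollars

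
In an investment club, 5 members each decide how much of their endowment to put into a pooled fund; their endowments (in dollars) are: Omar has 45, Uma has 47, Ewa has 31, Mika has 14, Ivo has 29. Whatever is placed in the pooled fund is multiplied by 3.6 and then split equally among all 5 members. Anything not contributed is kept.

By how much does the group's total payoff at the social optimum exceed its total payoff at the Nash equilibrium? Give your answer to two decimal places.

431.60 dollars

The private return per contributed unit is 3.6/5 = 0.7200 < 1 for every player regardless of endowment, so the Nash equilibrium is zero contribution and the group total is Σ E_j = 45 + 47 + 31 + 14 + 29 = 166.
Each contributed unit returns 3.600 to the group, so the social optimum is full contribution by everyone: group total = 3.600 × 166 = 597.60.
Efficiency loss = (3.600 − 1) × 166 = 431.60.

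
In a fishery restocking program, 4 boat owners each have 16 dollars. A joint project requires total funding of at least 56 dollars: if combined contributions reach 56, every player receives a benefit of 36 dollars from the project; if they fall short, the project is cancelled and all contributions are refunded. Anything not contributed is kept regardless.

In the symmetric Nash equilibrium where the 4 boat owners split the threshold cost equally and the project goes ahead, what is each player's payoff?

38 dollars

Equal share of the threshold: 56/4 = 14.
At this profile no one gains by cutting their contribution: any cut drops the total below 56, the project is cancelled, contributions are refunded, and the deviator ends with 16, which is less than 16 − 14 + 36 = 38. Contributing more than 14 just wastes the excess. So contributing exactly 14 is a best response.
Each player's payoff: 16 − 14 + 36 = 38.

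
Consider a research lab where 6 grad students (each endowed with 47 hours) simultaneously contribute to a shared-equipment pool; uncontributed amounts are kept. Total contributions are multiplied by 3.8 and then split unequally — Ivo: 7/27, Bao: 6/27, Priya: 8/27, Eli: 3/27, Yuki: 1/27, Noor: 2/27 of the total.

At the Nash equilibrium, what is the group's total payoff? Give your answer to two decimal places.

413.60 hours

Player j's private return per contributed unit is 3.8 × (j's share). Contributing is weakly dominant for j when that share is at least 1/3.8 = 0.2632, and contributing 0 is dominant otherwise.
The only share above 0.2632 is Priya's 8/27, contributing 47; the remaining 5 contribute 0. Total contributed: 47.
The shared-equipment pool pays out 3.8 × 47 = 178.60 in total (split across the unequal shares, but the aggregate is all that matters for the group sum).
The 5 free-riders keep 47 each, adding 235. Group total = 235 + 178.60 = 413.60.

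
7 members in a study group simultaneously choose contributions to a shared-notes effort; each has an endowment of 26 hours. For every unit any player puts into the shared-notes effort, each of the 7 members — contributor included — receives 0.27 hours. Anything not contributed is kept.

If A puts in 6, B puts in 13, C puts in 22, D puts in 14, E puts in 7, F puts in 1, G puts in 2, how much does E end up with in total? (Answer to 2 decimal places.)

36.55 hours

Total contributed: 6 + 13 + 22 + 14 + 7 + 1 + 2 = 65.
Each receives 0.27 × 65 = 17.55 from the shared-notes effort.
E keeps 26 − 7 = 19, so E's payoff is 19 + 17.55 = 36.55.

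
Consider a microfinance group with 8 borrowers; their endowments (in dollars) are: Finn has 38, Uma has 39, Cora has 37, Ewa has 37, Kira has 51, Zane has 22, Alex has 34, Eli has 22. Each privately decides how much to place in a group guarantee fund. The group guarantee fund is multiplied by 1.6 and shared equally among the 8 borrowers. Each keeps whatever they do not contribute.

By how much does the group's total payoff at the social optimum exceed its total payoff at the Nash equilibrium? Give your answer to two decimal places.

The private return per contributed unit is 1.6/8 = 0.2000 < 1 for every player regardless of endowment, so the Nash equilibrium is zero contribution and the group total is Σ E_j = 38 + 39 + 37 + 37 + 51 + 22 + 34 + 22 = 280.
Each contributed unit returns 1.600 to the group, so the social optimum is full contribution by everyone: group total = 1.600 × 280 = 448.00.
Efficiency loss = (1.600 − 1) × 280 = 168.00.

168.00 dollars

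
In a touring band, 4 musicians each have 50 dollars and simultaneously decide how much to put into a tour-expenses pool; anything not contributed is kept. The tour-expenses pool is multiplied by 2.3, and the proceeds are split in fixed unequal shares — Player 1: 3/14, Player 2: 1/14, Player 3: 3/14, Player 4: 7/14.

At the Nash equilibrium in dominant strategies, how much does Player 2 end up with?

58.21 dollars

Player j's private return per contributed unit is 2.3 × (j's share). Contributing is weakly dominant for j when that share is at least 1/2.3 = 0.4348, and contributing 0 is dominant otherwise.
The only share above 0.4348 is Player 4's 7/14, contributing 50; the remaining 3 contribute 0. Total contributed: 50.
Player 2 keeps 50 and receives 2.3 × 50 × 1/14 = 8.21 from the tour-expenses pool, for a payoff of 58.21.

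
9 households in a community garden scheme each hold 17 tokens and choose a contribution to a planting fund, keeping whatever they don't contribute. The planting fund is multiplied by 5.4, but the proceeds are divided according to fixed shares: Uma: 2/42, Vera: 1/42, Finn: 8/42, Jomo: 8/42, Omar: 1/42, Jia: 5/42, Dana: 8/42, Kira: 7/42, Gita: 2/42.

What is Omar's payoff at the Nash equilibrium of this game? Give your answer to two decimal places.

23.56 tokens

A player with share s gets back 5.4·s per unit contributed, so full contribution is dominant for anyone with s > 1/5.4 = 0.1852 and zero contribution is dominant for anyone below.
Finn, Jomo and Dana clear that bar, contributing 17 each; the remaining 6 contribute 0. Total contributed: 51.
Omar keeps 17 and receives 5.4 × 51 × 1/42 = 6.56 from the planting fund, for a payoff of 23.56.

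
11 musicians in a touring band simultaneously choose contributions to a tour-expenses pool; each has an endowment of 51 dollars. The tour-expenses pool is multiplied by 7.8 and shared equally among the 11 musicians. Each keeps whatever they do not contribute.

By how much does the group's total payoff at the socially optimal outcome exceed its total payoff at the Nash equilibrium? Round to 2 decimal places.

Each contributed unit returns 7.8/11 = 0.7091 to its contributor — below 1 — so contributing 0 is dominant for every player. At the Nash equilibrium everyone keeps their 51, and the group total is 11 × 51 = 561.
Each contributed unit returns 7.800 to the group as a whole (0.7091 to each of 11 players), which exceeds 1, so the social optimum is full contribution: group total = 7.800 × 561 = 4375.80.
Efficiency loss = 4375.80 − 561 = 3814.80.

3814.80 dollars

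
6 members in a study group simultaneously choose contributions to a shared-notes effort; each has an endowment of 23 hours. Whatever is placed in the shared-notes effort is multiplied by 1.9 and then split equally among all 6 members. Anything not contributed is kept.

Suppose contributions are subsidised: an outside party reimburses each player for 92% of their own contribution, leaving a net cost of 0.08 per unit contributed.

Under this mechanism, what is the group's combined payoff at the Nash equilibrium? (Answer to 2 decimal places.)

The effective private return per unit is now (1.9/6) / 0.08 = 3.9583 > 1, so every player's dominant strategy flips to full contribution.
At the Nash equilibrium everyone contributes 23. Group total payoff = 6 × (23 × 0.92 + 1.9 × 23) = 389.16.

389.16 hours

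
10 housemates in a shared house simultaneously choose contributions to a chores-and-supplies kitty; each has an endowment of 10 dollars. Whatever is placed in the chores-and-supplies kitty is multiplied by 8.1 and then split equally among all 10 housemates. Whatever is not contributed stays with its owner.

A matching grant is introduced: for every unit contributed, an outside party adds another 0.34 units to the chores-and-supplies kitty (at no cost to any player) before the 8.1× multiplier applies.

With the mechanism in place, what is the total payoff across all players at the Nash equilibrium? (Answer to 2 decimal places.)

1085.40 dollars

The effective private return per unit is now 8.1 × 1.34 / 10 = 1.0854 > 1, so every player's dominant strategy flips to full contribution.
At the Nash equilibrium everyone contributes 10. Group total payoff = 8.1 × 1.34 × 100 = 1085.40.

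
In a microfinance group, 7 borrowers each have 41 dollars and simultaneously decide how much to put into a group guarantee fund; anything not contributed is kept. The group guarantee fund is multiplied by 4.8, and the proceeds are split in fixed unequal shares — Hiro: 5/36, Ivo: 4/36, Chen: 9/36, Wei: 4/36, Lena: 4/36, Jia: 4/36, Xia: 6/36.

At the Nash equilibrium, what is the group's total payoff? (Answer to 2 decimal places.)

Player j's private return per contributed unit is 4.8 × (j's share). Contributing is weakly dominant for j when that share is at least 1/4.8 = 0.2083, and contributing 0 is dominant otherwise.
Only Chen (9/36) clears that bar, contributing 41; the remaining 6 contribute 0. Total contributed: 41.
The group guarantee fund pays out 4.8 × 41 = 196.80 in total (split across the unequal shares, but the aggregate is all that matters for the group sum).
The 6 free-riders keep 41 each, adding 246. Group total = 246 + 196.80 = 442.80.

442.80 dollars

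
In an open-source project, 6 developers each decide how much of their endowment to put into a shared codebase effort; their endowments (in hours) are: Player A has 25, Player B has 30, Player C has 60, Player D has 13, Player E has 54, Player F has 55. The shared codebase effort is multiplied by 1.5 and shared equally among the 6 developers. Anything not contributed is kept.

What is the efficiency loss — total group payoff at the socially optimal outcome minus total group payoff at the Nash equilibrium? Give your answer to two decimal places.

118.50 hours

The private return per contributed unit is 1.5/6 = 0.2500 < 1 for every player regardless of endowment, so the Nash equilibrium is zero contribution and the group total is Σ E_j = 25 + 30 + 60 + 13 + 54 + 55 = 237.
Each contributed unit returns 1.500 to the group, so the social optimum is full contribution by everyone: group total = 1.500 × 237 = 355.50.
Efficiency loss = (1.500 − 1) × 237 = 118.50.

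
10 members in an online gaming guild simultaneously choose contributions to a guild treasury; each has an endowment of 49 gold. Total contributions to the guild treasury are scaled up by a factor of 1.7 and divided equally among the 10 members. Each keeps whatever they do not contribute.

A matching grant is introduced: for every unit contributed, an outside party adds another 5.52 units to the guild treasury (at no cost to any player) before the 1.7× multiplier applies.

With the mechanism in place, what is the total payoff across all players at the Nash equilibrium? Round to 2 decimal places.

With the mechanism, a contributed unit returns 1.7 × 6.52 / 10 = 1.1084 per unit of net cost to the contributor — now above 1 — so contributing fully is weakly dominant for every player.
At the Nash equilibrium everyone contributes 49. Group total payoff = 1.7 × 6.52 × 490 = 5431.16.

5431.16 gold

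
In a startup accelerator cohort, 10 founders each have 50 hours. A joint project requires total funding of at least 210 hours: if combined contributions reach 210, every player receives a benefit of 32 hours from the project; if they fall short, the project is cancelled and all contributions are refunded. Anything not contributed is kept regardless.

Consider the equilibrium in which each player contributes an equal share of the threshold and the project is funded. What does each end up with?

61 hours

Equal share of the threshold: 210/10 = 21.
At this profile no one gains by cutting their contribution: any cut drops the total below 210, the project is cancelled, contributions are refunded, and the deviator ends with 50, which is less than 50 − 21 + 32 = 61. Contributing more than 21 just wastes the excess. So contributing exactly 21 is a best response.
Each player's payoff: 50 − 21 + 32 = 61.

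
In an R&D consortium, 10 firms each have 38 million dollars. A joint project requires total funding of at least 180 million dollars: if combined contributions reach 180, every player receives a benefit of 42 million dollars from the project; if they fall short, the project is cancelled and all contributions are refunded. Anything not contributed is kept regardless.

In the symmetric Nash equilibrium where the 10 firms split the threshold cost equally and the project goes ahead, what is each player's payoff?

62 million dollars

Equal share of the threshold: 180/10 = 18.
At this profile no one gains by cutting their contribution: any cut drops the total below 180, the project is cancelled, contributions are refunded, and the deviator ends with 38, which is less than 38 − 18 + 42 = 62. Contributing more than 18 just wastes the excess. So contributing exactly 18 is a best response.
Each player's payoff: 38 − 18 + 42 = 62.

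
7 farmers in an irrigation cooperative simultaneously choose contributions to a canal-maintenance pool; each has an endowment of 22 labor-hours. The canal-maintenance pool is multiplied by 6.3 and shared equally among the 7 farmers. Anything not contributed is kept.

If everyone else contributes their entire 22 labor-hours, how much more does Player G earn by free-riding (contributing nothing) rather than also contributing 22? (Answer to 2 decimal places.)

2.20 labor-hours

Switching from a contribution of 22 to 0 lets Player G keep an extra 22 labor-hours, but lowers the canal-maintenance pool by 22, which costs Player G their own share of that drop: 6.3/7 × 22 = 19.80.
Net gain = 22 − 19.80 = 2.20. The private return per contributed unit (0.9000) is below 1, so free-riding is indeed the best response regardless of what the others do.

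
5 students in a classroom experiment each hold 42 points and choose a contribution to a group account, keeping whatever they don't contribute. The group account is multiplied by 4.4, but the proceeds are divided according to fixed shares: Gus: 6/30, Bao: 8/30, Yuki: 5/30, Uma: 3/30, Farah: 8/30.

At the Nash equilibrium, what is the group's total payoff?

Player j's private return per contributed unit is 4.4 × (j's share). Contributing is weakly dominant for j when that share is at least 1/4.4 = 0.2273, and contributing 0 is dominant otherwise.
The shares above 0.2273 belong to Bao and Farah, contributing 42 each; the remaining 3 contribute 0. Total contributed: 84.
The group account pays out 4.4 × 84 = 369.60 in total (split across the unequal shares, but the aggregate is all that matters for the group sum).
The 3 free-riders keep 42 each, adding 126. Group total = 126 + 369.60 = 495.60.

495.60 points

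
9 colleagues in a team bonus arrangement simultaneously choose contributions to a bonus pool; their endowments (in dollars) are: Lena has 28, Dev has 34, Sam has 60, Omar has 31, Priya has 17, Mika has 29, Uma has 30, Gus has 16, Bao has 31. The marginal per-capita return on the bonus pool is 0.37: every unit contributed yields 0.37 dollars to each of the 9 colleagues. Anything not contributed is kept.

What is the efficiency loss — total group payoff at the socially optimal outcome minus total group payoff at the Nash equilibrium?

643.08 dollars

The private return per contributed unit is 0.37 < 1 for everyone, so the Nash equilibrium is zero contribution and the group total is Σ E_j = 28 + 34 + 60 + 31 + 17 + 29 + 30 + 16 + 31 = 276.
Each contributed unit returns 3.330 to the group, so the social optimum is full contribution by everyone: group total = 3.330 × 276 = 919.08.
Efficiency loss = (3.330 − 1) × 276 = 643.08.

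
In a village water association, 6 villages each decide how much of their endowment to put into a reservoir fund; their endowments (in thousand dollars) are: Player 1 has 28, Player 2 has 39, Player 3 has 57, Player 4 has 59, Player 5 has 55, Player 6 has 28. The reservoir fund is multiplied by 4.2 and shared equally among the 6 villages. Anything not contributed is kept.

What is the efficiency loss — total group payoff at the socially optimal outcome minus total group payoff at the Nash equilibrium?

The private return per contributed unit is 4.2/6 = 0.7000 < 1 for every player regardless of endowment, so the Nash equilibrium is zero contribution and the group total is Σ E_j = 28 + 39 + 57 + 59 + 55 + 28 = 266.
Each contributed unit returns 4.200 to the group, so the social optimum is full contribution by everyone: group total = 4.200 × 266 = 1117.20.
Efficiency loss = (4.200 − 1) × 266 = 851.20.

851.20 thousand dollars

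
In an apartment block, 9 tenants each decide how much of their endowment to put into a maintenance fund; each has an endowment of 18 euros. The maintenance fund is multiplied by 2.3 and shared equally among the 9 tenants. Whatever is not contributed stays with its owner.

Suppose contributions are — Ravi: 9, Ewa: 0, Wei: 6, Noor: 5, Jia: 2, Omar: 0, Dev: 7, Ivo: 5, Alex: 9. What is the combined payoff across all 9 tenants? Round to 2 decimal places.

Total contributed: 9 + 0 + 6 + 5 + 2 + 0 + 7 + 5 + 9 = 43; total kept: 9 × 18 − 43 = 119.
The maintenance fund pays out 2.3 × 43 = 98.90 in aggregate.
Group total = 119 + 98.90 = 217.90.

217.90 euros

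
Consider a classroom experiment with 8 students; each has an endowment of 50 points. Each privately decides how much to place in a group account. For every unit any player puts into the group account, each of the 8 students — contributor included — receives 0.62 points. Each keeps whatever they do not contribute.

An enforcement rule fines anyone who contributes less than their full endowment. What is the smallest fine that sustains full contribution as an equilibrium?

Given the others contribute fully, the best deviation is to contribute 0 (any partial contribution still incurs the fine and gives up units whose private return 0.62 is below 1).
Deviating from 50 to 0 saves 50 points but forfeits the deviator's share of the drop in the group account: 0.62 × 50 = 31.00.
So the deviation gain is 50 − 31.00 = 19.00, and the fine must be at least 19.00 points to wipe it out.

19.00 points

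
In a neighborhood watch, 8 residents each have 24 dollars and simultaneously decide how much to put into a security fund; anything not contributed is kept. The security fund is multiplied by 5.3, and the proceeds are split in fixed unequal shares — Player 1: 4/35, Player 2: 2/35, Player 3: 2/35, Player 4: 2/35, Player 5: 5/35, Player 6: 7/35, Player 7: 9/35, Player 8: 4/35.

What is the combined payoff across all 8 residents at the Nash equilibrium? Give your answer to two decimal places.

398.40 dollars

A player with share s gets back 5.3·s per unit contributed, so full contribution is dominant for anyone with s > 1/5.3 = 0.1887 and zero contribution is dominant for anyone below.
Player 6 and Player 7 are above the threshold, contributing 24 each; the remaining 6 contribute 0. Total contributed: 48.
The security fund pays out 5.3 × 48 = 254.40 in total (split across the unequal shares, but the aggregate is all that matters for the group sum).
The 6 free-riders keep 24 each, adding 144. Group total = 144 + 254.40 = 398.40.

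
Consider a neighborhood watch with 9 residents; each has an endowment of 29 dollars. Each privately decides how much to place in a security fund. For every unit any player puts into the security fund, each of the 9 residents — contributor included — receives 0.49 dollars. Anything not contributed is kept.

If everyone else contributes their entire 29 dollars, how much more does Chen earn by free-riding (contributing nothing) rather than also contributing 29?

14.79 dollars

Switching from a contribution of 29 to 0 lets Chen keep an extra 29 dollars, but lowers the security fund by 29, which costs Chen their own share of that drop: 0.49 × 29 = 14.21.
Net gain = 29 − 14.21 = 14.79. The private return per contributed unit (0.49) is below 1, so free-riding is indeed the best response regardless of what the others do.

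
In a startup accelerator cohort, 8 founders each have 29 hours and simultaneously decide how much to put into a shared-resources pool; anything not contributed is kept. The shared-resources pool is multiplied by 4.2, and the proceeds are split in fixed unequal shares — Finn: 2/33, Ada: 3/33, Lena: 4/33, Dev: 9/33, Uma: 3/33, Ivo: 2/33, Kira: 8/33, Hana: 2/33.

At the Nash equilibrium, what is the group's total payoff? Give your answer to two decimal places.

417.60 hours

For player j, contributing a unit is worthwhile iff 4.2 × (j's share) ≥ 1, i.e. iff j's share is at least 0.2381.
Dev and Kira clear that bar, contributing 29 each; the remaining 6 contribute 0. Total contributed: 58.
The shared-resources pool pays out 4.2 × 58 = 243.60 in total (split across the unequal shares, but the aggregate is all that matters for the group sum).
The 6 free-riders keep 29 each, adding 174. Group total = 174 + 243.60 = 417.60.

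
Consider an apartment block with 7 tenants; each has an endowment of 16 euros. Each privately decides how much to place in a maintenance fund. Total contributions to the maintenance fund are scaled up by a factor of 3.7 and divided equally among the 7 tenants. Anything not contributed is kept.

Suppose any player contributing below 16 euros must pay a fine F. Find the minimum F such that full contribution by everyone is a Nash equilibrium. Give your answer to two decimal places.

Given the others contribute fully, the best deviation is to contribute 0 (any partial contribution still incurs the fine and gives up units whose private return 0.5286 is below 1).
Deviating from 16 to 0 saves 16 euros but forfeits the deviator's share of the drop in the maintenance fund: 3.7/7 × 16 = 8.46.
So the deviation gain is 16 − 8.46 = 7.54, and the fine must be at least 7.54 euros to wipe it out.

7.54 euros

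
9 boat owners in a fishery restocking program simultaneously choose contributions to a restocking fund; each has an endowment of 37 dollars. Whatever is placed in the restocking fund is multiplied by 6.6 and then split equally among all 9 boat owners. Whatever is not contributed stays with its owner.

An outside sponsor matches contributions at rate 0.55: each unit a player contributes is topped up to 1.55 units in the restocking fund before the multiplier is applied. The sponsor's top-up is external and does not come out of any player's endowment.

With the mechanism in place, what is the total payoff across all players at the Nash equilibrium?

With the mechanism, a contributed unit returns 6.6 × 1.55 / 9 = 1.1367 per unit of net cost to the contributor — now above 1 — so contributing fully is weakly dominant for every player.
So the Nash equilibrium is full contribution by all 9; the group earns 6.6 × 1.55 × 333 = 3406.59.

3406.59 dollars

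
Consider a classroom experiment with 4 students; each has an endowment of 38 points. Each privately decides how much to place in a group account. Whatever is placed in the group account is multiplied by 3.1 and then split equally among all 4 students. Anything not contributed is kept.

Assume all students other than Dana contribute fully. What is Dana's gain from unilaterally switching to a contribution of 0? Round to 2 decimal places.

8.55 points

Switching from a contribution of 38 to 0 lets Dana keep an extra 38 points, but lowers the group account by 38, which costs Dana their own share of that drop: 3.1/4 × 38 = 29.45.
Net gain = 38 − 29.45 = 8.55. The private return per contributed unit (0.7750) is below 1, so free-riding is indeed the best response regardless of what the others do.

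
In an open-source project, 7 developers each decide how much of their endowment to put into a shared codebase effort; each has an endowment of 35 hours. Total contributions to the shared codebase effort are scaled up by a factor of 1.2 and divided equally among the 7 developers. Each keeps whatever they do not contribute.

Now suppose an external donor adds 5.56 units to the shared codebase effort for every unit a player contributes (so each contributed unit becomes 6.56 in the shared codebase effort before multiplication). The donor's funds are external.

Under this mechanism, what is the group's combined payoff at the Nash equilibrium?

With the mechanism, a contributed unit returns 1.2 × 6.56 / 7 = 1.1246 per unit of net cost to the contributor — now above 1 — so contributing fully is weakly dominant for every player.
So the Nash equilibrium is full contribution by all 7; the group earns 1.2 × 6.56 × 245 = 1928.64.

1928.64 hours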